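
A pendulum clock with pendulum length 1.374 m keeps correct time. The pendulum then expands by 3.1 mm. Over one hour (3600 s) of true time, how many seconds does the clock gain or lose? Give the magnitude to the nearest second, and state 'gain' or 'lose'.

T ∝ √L, so T'/T = √(1.37710/1.374) = 1.00113.
In 3600 s of true time the clock registers 3600/1.00113 = 3595.9 s, so it loses 4 s.

lose 4 s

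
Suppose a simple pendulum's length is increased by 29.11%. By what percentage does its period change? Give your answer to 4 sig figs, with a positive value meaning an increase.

T ∝ √L, so T'/T = √(1.2911) = 1.1363.
Percentage change in T = (1.1363 − 1) × 100% = 13.63%.

13.63%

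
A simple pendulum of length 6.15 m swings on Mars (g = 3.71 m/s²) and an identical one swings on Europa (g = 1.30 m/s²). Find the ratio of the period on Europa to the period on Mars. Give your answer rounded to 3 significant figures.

1.69

T ∝ 1/√g, so T₂/T₁ = √(g₁/g₂) = √(3.71/1.30) = 1.69.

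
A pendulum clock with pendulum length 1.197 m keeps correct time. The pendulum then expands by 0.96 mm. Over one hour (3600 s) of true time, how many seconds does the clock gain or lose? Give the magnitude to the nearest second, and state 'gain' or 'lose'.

T ∝ √L, so T'/T = √(1.19796/1.197) = 1.00040.
In 3600 s of true time the clock registers 3600/1.00040 = 3598.6 s, so it loses 1 s.

lose 1 s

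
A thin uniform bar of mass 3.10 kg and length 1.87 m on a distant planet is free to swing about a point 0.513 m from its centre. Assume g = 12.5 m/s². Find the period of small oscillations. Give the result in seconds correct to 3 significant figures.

For a physical pendulum T = 2π√(I/(mgd)), with d = 0.5130 m from pivot to centre of mass.
I_cm = mL²/12 = 3.10 × 1.87²/12 = 0.9034 kg·m²; I = I_cm + md² = 0.9034 + 3.10 × 0.5130² = 1.719 kg·m².
T = 2π√(1.719/(3.10 × 12.5 × 0.5130)) = 1.85 s.

1.85 s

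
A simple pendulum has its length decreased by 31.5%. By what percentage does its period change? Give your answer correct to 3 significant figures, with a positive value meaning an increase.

T ∝ √L, so T'/T = √(0.6850) = 0.8276.
Percentage change in T = (0.8276 − 1) × 100% = -17.2%.

-17.2%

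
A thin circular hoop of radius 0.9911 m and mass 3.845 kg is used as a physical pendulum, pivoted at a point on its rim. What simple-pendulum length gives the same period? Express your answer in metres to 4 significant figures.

1.982 m

The equivalent simple-pendulum length is L_eq = I/(md), where I is about the pivot and d = 0.99110 m.
I_cm = mR² = 3.7769 kg·m², so I = I_cm + md² = 3.7769 + 3.7769 = 7.5537 kg·m².
L_eq = 7.5537/(3.845 × 0.99110) = 1.982 m.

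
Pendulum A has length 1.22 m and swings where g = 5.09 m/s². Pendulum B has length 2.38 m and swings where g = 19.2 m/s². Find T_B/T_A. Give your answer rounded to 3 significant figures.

0.719

T = 2π√(L/g), so T_B/T_A = √((L_B/g_B)/(L_A/g_A)) = √((2.38/19.2)/(1.22/5.09)) = 0.719.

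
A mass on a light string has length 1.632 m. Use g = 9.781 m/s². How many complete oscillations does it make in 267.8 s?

104

T = 2π√(L/g) = 2π√(1.632/9.781) = 2.5665 s.
Number of complete oscillations = ⌊267.8/2.5665⌋ = ⌊104.34⌋ = 104.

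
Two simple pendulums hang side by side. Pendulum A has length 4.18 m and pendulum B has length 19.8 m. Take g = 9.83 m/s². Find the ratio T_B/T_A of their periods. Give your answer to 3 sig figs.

T ∝ √L, so T_B/T_A = √(L_B/L_A) = √(19.8/4.18) = 2.18.

2.18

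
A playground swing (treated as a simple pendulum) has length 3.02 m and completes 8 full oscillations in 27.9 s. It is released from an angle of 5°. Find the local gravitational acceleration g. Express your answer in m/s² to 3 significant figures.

9.80 m/s²

T = 27.9/8 = 3.487 s.
From T = 2π√(L/g), g = 4π²L/T² = 4π² × 3.02/3.487² = 9.80 m/s².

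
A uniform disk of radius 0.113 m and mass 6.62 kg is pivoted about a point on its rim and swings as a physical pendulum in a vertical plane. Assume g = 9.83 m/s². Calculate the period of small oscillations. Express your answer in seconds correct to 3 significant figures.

0.825 s

I_cm = ½mr² = 0.04227 kg·m². The pivot is at distance d = 0.113 m from the centre of mass.
By the parallel-axis theorem, I = I_cm + md² = 0.04227 + 0.08453 = 0.1268 kg·m².
T = 2π√(I/(mgd)) = 2π√(0.1268/(6.62 × 9.83 × 0.113)) = 0.825 s.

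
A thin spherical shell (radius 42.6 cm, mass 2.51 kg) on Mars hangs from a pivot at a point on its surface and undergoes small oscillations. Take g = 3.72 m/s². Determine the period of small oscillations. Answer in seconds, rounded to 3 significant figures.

I_cm = (2/3)mr² = 0.3037 kg·m². The pivot is at distance d = 0.426 m from the centre of mass.
By the parallel-axis theorem, I = I_cm + md² = 0.3037 + 0.4555 = 0.7592 kg·m².
T = 2π√(I/(mgd)) = 2π√(0.7592/(2.51 × 3.72 × 0.426)) = 2.74 s.

2.74 s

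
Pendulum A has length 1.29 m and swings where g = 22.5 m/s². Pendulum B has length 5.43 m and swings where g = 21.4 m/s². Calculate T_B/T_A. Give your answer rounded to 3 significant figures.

T = 2π√(L/g), so T_B/T_A = √((L_B/g_B)/(L_A/g_A)) = √((5.43/21.4)/(1.29/22.5)) = 2.10.

2.10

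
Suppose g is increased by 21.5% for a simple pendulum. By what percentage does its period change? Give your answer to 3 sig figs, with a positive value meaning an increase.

-9.28%

T ∝ 1/√g, so T'/T = 1/√(1.215) = 0.9072.
Percentage change in T = (0.9072 − 1) × 100% = -9.28%.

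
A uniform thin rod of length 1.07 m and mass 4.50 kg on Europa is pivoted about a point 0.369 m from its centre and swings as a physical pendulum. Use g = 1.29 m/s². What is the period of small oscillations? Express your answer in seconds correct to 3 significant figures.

For a physical pendulum T = 2π√(I/(mgd)), with d = 0.3690 m from pivot to centre of mass.
I_cm = mL²/12 = 4.50 × 1.07²/12 = 0.4293 kg·m²; I = I_cm + md² = 0.4293 + 4.50 × 0.3690² = 1.042 kg·m².
T = 2π√(1.042/(4.50 × 1.29 × 0.3690)) = 4.38 s.

4.38 s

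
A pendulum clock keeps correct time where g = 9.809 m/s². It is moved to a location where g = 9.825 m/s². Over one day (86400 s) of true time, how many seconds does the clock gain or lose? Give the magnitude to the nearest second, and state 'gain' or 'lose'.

The clock's period scales as T ∝ 1/√g, so T'/T = √(9.809/9.825) = 0.999185.
In 86400 s of true time the clock registers 86400/0.999185 = 86470.4 s, so it gains 70 s.

gain 70 s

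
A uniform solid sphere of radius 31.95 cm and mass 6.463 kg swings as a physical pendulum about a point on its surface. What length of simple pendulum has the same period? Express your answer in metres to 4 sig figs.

0.4473 m

The equivalent simple-pendulum length is L_eq = I/(md), where I is about the pivot and d = 0.31950 m.
I_cm = (2/5)mR² = 0.26390 kg·m², so I = I_cm + md² = 0.26390 + 0.65974 = 0.92364 kg·m².
L_eq = 0.92364/(6.463 × 0.31950) = 0.4473 m.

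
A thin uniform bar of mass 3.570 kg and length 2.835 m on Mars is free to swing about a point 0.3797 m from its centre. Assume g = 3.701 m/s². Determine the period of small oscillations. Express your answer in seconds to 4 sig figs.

For a physical pendulum T = 2π√(I/(mgd)), with d = 0.37970 m from pivot to centre of mass.
I_cm = mL²/12 = 3.570 × 2.835²/12 = 2.3911 kg·m²; I = I_cm + md² = 2.3911 + 3.570 × 0.37970² = 2.9058 kg·m².
T = 2π√(2.9058/(3.570 × 3.701 × 0.37970)) = 4.782 s.

4.782 s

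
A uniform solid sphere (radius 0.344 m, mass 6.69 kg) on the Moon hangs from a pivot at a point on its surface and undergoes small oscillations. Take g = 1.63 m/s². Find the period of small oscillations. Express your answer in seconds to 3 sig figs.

3.42 s

I_cm = (2/5)mr² = 0.3167 kg·m². The pivot is at distance d = 0.344 m from the centre of mass.
By the parallel-axis theorem, I = I_cm + md² = 0.3167 + 0.7917 = 1.108 kg·m².
T = 2π√(I/(mgd)) = 2π√(1.108/(6.69 × 1.63 × 0.344)) = 3.42 s.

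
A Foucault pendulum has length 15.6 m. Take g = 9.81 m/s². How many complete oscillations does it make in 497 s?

T = 2π√(L/g) = 2π√(15.6/9.81) = 7.923 s.
Number of complete oscillations = ⌊497/7.923⌋ = ⌊62.73⌋ = 62.

62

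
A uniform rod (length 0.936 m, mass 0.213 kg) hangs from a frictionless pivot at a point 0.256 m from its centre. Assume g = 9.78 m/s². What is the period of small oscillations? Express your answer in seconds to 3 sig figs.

For a physical pendulum T = 2π√(I/(mgd)), with d = 0.2560 m from pivot to centre of mass.
I_cm = mL²/12 = 0.213 × 0.936²/12 = 0.01555 kg·m²; I = I_cm + md² = 0.01555 + 0.213 × 0.2560² = 0.02951 kg·m².
T = 2π√(0.02951/(0.213 × 9.78 × 0.2560)) = 1.48 s.

1.48 s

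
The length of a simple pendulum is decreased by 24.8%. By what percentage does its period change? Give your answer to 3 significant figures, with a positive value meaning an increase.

-13.3%

T ∝ √L, so T'/T = √(0.7520) = 0.8672.
Percentage change in T = (0.8672 − 1) × 100% = -13.3%.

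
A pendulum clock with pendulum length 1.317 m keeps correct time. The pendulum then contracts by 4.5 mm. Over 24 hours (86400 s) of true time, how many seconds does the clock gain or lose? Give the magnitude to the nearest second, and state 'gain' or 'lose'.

gain 148 s

T ∝ √L, so T'/T = √(1.31250/1.317) = 0.998290.
In 86400 s of true time the clock registers 86400/0.998290 = 86548.0 s, so it gains 148 s.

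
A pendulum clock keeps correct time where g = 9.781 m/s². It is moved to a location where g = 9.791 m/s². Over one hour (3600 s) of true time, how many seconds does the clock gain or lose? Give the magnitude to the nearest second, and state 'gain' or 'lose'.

The clock's period scales as T ∝ 1/√g, so T'/T = √(9.781/9.791) = 0.999489.
In 3600 s of true time the clock registers 3600/0.999489 = 3601.8 s, so it gains 2 s.

gain 2 s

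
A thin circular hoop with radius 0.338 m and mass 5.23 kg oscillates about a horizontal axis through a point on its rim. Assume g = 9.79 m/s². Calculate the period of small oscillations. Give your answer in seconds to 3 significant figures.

I_cm = mr² = 0.5975 kg·m². The pivot is at distance d = 0.338 m from the centre of mass.
By the parallel-axis theorem, I = I_cm + md² = 0.5975 + 0.5975 = 1.195 kg·m².
T = 2π√(I/(mgd)) = 2π√(1.195/(5.23 × 9.79 × 0.338)) = 1.65 s.

1.65 s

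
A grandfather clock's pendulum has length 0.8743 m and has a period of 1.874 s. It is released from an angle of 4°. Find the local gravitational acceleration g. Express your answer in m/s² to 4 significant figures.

From T = 2π√(L/g), g = 4π²L/T² = 4π² × 0.8743/1.8740² = 9.828 m/s².

9.828 m/s²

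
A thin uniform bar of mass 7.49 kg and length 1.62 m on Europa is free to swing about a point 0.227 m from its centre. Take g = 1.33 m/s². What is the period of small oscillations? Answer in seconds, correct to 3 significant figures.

5.94 s

For a physical pendulum T = 2π√(I/(mgd)), with d = 0.2270 m from pivot to centre of mass.
I_cm = mL²/12 = 7.49 × 1.62²/12 = 1.638 kg·m²; I = I_cm + md² = 1.638 + 7.49 × 0.2270² = 2.024 kg·m².
T = 2π√(2.024/(7.49 × 1.33 × 0.2270)) = 5.94 s.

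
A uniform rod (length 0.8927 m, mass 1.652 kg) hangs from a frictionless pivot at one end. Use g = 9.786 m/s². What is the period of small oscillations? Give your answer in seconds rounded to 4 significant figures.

For a physical pendulum T = 2π√(I/(mgd)), with d = 0.44635 m from pivot to centre of mass.
I_cm = mL²/12 = 1.652 × 0.8927²/12 = 0.10971 kg·m²; I = I_cm + md² = 0.10971 + 1.652 × 0.44635² = 0.43883 kg·m².
T = 2π√(0.43883/(1.652 × 9.786 × 0.44635)) = 1.549 s.

1.549 s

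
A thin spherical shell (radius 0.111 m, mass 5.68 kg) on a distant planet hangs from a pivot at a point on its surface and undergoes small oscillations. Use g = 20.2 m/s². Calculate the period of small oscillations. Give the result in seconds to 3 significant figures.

I_cm = (2/3)mr² = 0.04666 kg·m². The pivot is at distance d = 0.111 m from the centre of mass.
By the parallel-axis theorem, I = I_cm + md² = 0.04666 + 0.06998 = 0.1166 kg·m².
T = 2π√(I/(mgd)) = 2π√(0.1166/(5.68 × 20.2 × 0.111)) = 0.601 s.

0.601 s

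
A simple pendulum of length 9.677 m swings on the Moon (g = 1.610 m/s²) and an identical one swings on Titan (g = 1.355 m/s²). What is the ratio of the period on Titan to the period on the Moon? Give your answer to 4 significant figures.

1.090

T ∝ 1/√g, so T₂/T₁ = √(g₁/g₂) = √(1.610/1.355) = 1.090.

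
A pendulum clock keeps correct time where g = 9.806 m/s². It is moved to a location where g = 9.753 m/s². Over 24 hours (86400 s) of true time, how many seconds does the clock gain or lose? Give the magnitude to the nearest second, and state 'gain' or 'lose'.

lose 234 s

The clock's period scales as T ∝ 1/√g, so T'/T = √(9.806/9.753) = 1.00271.
In 86400 s of true time the clock registers 86400/1.00271 = 86166.2 s, so it loses 234 s.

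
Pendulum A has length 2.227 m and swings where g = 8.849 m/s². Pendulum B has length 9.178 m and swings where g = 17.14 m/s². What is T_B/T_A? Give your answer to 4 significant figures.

T = 2π√(L/g), so T_B/T_A = √((L_B/g_B)/(L_A/g_A)) = √((9.178/17.14)/(2.227/8.849)) = 1.459.

1.459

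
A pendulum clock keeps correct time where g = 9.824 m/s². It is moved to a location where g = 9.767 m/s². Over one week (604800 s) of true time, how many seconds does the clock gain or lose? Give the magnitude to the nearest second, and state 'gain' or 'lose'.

The clock's period scales as T ∝ 1/√g, so T'/T = √(9.824/9.767) = 1.00291.
In 604800 s of true time the clock registers 604800/1.00291 = 603042.9 s, so it loses 1757 s.

lose 1757 s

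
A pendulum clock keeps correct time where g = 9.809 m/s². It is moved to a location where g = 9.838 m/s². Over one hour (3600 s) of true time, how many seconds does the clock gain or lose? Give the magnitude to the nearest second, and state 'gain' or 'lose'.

The clock's period scales as T ∝ 1/√g, so T'/T = √(9.809/9.838) = 0.998525.
In 3600 s of true time the clock registers 3600/0.998525 = 3605.3 s, so it gains 5 s.

gain 5 s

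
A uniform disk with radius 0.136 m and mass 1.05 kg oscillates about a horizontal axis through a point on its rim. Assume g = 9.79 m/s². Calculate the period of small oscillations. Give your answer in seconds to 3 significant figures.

I_cm = ½mr² = 0.009710 kg·m². The pivot is at distance d = 0.136 m from the centre of mass.
By the parallel-axis theorem, I = I_cm + md² = 0.009710 + 0.01942 = 0.02913 kg·m².
T = 2π√(I/(mgd)) = 2π√(0.02913/(1.05 × 9.79 × 0.136)) = 0.907 s.

0.907 s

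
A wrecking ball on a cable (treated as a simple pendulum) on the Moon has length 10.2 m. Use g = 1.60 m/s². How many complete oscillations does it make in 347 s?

21

T = 2π√(L/g) = 2π√(10.2/1.60) = 15.86 s.
Number of complete oscillations = ⌊347/15.86⌋ = ⌊21.87⌋ = 21.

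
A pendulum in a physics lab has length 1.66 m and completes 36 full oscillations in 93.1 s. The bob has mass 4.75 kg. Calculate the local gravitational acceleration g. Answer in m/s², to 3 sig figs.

T = 93.1/36 = 2.586 s.
From T = 2π√(L/g), g = 4π²L/T² = 4π² × 1.66/2.586² = 9.80 m/s².

9.80 m/s²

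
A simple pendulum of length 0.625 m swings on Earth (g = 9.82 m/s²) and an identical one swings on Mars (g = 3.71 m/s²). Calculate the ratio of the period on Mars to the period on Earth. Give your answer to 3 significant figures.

1.63

T ∝ 1/√g, so T₂/T₁ = √(g₁/g₂) = √(9.82/3.71) = 1.63.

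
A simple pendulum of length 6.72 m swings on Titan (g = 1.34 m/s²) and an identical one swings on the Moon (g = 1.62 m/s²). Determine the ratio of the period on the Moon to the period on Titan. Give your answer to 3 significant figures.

T ∝ 1/√g, so T₂/T₁ = √(g₁/g₂) = √(1.34/1.62) = 0.909.

0.909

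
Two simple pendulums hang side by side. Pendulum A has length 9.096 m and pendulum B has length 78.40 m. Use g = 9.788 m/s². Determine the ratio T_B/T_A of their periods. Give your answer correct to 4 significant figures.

T ∝ √L, so T_B/T_A = √(L_B/L_A) = √(78.40/9.096) = 2.936.

2.936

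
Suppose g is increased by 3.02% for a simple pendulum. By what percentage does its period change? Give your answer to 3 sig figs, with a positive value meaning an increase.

T ∝ 1/√g, so T'/T = 1/√(1.030) = 0.9852.
Percentage change in T = (0.9852 − 1) × 100% = -1.48%.

-1.48%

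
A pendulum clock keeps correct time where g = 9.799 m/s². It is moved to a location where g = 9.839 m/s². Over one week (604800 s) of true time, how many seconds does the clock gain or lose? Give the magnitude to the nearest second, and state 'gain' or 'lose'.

gain 1233 s

The clock's period scales as T ∝ 1/√g, so T'/T = √(9.799/9.839) = 0.997965.
In 604800 s of true time the clock registers 604800/0.997965 = 606033.2 s, so it gains 1233 s.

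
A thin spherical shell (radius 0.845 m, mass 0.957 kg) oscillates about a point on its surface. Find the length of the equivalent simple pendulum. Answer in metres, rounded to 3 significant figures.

1.41 m

The equivalent simple-pendulum length is L_eq = I/(md), where I is about the pivot and d = 0.8450 m.
I_cm = (2/3)mR² = 0.4555 kg·m², so I = I_cm + md² = 0.4555 + 0.6833 = 1.139 kg·m².
L_eq = 1.139/(0.957 × 0.8450) = 1.41 m.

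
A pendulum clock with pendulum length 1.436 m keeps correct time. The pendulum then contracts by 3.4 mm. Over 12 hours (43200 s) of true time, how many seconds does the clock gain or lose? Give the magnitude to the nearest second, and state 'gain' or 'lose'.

gain 51 s

T ∝ √L, so T'/T = √(1.43260/1.436) = 0.998815.
In 43200 s of true time the clock registers 43200/0.998815 = 43251.2 s, so it gains 51 s.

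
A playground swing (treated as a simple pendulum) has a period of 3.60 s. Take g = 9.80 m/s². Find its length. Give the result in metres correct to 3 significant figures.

From T = 2π√(L/g), L = gT²/(4π²) = 9.80 × 3.600²/(4π²) = 3.22 m.

3.22 m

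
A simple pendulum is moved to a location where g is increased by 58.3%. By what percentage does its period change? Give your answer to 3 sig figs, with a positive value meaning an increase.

T ∝ 1/√g, so T'/T = 1/√(1.583) = 0.7948.
Percentage change in T = (0.7948 − 1) × 100% = -20.5%.

-20.5%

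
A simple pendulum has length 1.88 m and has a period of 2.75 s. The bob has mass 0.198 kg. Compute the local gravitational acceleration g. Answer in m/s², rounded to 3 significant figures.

9.81 m/s²

From T = 2π√(L/g), g = 4π²L/T² = 4π² × 1.88/2.750² = 9.81 m/s².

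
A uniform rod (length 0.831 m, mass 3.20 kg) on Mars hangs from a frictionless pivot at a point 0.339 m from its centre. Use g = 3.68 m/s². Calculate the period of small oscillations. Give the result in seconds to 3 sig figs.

2.34 s

For a physical pendulum T = 2π√(I/(mgd)), with d = 0.3390 m from pivot to centre of mass.
I_cm = mL²/12 = 3.20 × 0.831²/12 = 0.1841 kg·m²; I = I_cm + md² = 0.1841 + 3.20 × 0.3390² = 0.5519 kg·m².
T = 2π√(0.5519/(3.20 × 3.68 × 0.3390)) = 2.34 s.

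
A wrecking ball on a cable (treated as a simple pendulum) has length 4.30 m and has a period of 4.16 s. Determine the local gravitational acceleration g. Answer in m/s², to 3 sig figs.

From T = 2π√(L/g), g = 4π²L/T² = 4π² × 4.30/4.160² = 9.81 m/s².

9.81 m/s²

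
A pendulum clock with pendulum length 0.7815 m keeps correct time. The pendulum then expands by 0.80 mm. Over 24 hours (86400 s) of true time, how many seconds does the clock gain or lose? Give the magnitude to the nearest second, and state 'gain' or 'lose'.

lose 44 s

T ∝ √L, so T'/T = √(0.78230/0.7815) = 1.00051.
In 86400 s of true time the clock registers 86400/1.00051 = 86355.8 s, so it loses 44 s.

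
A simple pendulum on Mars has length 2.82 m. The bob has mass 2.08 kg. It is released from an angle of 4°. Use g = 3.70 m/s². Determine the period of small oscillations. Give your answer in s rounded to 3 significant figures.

5.49 s

T = 2π√(L/g) = 2π√(2.82/3.70) = 2π × 0.8730 = 5.49 s.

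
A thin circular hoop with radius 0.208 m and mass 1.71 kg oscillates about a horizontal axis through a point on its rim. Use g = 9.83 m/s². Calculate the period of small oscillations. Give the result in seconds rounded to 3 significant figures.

1.29 s

I_cm = mr² = 0.07398 kg·m². The pivot is at distance d = 0.208 m from the centre of mass.
By the parallel-axis theorem, I = I_cm + md² = 0.07398 + 0.07398 = 0.1480 kg·m².
T = 2π√(I/(mgd)) = 2π√(0.1480/(1.71 × 9.83 × 0.208)) = 1.29 s.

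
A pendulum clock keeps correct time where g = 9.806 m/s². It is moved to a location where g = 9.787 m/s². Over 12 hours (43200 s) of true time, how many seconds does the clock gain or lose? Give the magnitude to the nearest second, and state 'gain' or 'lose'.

lose 42 s

The clock's period scales as T ∝ 1/√g, so T'/T = √(9.806/9.787) = 1.00097.
In 43200 s of true time the clock registers 43200/1.00097 = 43158.1 s, so it loses 42 s.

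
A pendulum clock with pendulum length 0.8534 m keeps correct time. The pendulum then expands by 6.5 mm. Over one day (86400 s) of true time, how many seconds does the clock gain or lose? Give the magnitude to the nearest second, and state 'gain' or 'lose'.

T ∝ √L, so T'/T = √(0.85990/0.8534) = 1.00380.
In 86400 s of true time the clock registers 86400/1.00380 = 86072.8 s, so it loses 327 s.

lose 327 s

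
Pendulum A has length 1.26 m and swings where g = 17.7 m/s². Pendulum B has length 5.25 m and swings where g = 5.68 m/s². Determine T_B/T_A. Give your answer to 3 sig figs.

3.60

T = 2π√(L/g), so T_B/T_A = √((L_B/g_B)/(L_A/g_A)) = √((5.25/5.68)/(1.26/17.7)) = 3.60.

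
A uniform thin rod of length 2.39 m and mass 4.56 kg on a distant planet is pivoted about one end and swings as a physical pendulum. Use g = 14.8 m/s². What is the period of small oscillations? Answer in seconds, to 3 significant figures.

2.06 s

For a physical pendulum T = 2π√(I/(mgd)), with d = 1.195 m from pivot to centre of mass.
I_cm = mL²/12 = 4.56 × 2.39²/12 = 2.171 kg·m²; I = I_cm + md² = 2.171 + 4.56 × 1.195² = 8.682 kg·m².
T = 2π√(8.682/(4.56 × 14.8 × 1.195)) = 2.06 s.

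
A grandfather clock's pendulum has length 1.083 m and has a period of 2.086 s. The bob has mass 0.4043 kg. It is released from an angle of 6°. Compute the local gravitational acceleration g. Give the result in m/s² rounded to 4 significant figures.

From T = 2π√(L/g), g = 4π²L/T² = 4π² × 1.083/2.0860² = 9.826 m/s².

9.826 m/s²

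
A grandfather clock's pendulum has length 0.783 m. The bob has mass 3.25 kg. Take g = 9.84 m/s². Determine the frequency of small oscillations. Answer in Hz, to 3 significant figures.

T = 2π√(L/g) = 2π√(0.783/9.84) = 1.772 s, so f = 1/T = 0.564 Hz.

0.564 Hz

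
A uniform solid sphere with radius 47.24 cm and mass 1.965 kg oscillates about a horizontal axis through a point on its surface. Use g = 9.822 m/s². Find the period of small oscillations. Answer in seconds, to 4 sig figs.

I_cm = (2/5)mr² = 0.17541 kg·m². The pivot is at distance d = 0.4724 m from the centre of mass.
By the parallel-axis theorem, I = I_cm + md² = 0.17541 + 0.43851 = 0.61392 kg·m².
T = 2π√(I/(mgd)) = 2π√(0.61392/(1.965 × 9.822 × 0.4724)) = 1.630 s.

1.630 s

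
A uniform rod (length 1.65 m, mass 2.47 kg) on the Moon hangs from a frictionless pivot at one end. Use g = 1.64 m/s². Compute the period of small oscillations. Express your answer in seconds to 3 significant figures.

5.15 s

For a physical pendulum T = 2π√(I/(mgd)), with d = 0.8250 m from pivot to centre of mass.
I_cm = mL²/12 = 2.47 × 1.65²/12 = 0.5604 kg·m²; I = I_cm + md² = 0.5604 + 2.47 × 0.8250² = 2.242 kg·m².
T = 2π√(2.242/(2.47 × 1.64 × 0.8250)) = 5.15 s.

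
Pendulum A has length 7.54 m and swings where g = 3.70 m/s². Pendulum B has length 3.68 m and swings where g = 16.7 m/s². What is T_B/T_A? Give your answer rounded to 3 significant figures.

T = 2π√(L/g), so T_B/T_A = √((L_B/g_B)/(L_A/g_A)) = √((3.68/16.7)/(7.54/3.70)) = 0.329.

0.329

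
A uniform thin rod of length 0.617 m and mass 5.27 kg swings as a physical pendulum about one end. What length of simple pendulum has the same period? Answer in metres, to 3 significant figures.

0.411 m

The equivalent simple-pendulum length is L_eq = I/(md), where I is about the pivot and d = 0.3085 m.
I_cm = (1/12)mL² = 0.1672 kg·m², so I = I_cm + md² = 0.1672 + 0.5016 = 0.6687 kg·m².
L_eq = 0.6687/(5.27 × 0.3085) = 0.411 m.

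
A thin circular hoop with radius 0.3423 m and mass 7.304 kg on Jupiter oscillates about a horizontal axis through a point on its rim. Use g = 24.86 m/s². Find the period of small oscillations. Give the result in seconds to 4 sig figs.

1.043 s

I_cm = mr² = 0.85580 kg·m². The pivot is at distance d = 0.3423 m from the centre of mass.
By the parallel-axis theorem, I = I_cm + md² = 0.85580 + 0.85580 = 1.7116 kg·m².
T = 2π√(I/(mgd)) = 2π√(1.7116/(7.304 × 24.86 × 0.3423)) = 1.043 s.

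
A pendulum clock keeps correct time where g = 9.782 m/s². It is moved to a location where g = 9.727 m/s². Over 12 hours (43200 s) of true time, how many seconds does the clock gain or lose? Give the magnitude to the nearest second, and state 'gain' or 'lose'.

lose 122 s

The clock's period scales as T ∝ 1/√g, so T'/T = √(9.782/9.727) = 1.00282.
In 43200 s of true time the clock registers 43200/1.00282 = 43078.4 s, so it loses 122 s.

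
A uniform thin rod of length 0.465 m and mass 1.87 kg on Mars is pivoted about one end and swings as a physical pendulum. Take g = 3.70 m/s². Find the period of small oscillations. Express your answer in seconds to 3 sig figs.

For a physical pendulum T = 2π√(I/(mgd)), with d = 0.2325 m from pivot to centre of mass.
I_cm = mL²/12 = 1.87 × 0.465²/12 = 0.03370 kg·m²; I = I_cm + md² = 0.03370 + 1.87 × 0.2325² = 0.1348 kg·m².
T = 2π√(0.1348/(1.87 × 3.70 × 0.2325)) = 1.82 s.

1.82 s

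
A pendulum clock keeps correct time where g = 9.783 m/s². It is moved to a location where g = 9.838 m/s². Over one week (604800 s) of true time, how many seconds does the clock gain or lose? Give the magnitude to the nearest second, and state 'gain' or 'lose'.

gain 1698 s

The clock's period scales as T ∝ 1/√g, so T'/T = √(9.783/9.838) = 0.997201.
In 604800 s of true time the clock registers 604800/0.997201 = 606497.7 s, so it gains 1698 s.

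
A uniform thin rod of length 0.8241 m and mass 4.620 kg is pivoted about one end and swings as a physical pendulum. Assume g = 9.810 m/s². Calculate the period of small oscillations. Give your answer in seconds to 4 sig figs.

For a physical pendulum T = 2π√(I/(mgd)), with d = 0.41205 m from pivot to centre of mass.
I_cm = mL²/12 = 4.620 × 0.8241²/12 = 0.26147 kg·m²; I = I_cm + md² = 0.26147 + 4.620 × 0.41205² = 1.0459 kg·m².
T = 2π√(1.0459/(4.620 × 9.810 × 0.41205)) = 1.487 s.

1.487 s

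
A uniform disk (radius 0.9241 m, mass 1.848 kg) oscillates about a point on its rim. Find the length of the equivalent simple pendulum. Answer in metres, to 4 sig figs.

The equivalent simple-pendulum length is L_eq = I/(md), where I is about the pivot and d = 0.92410 m.
I_cm = ½mR² = 0.78906 kg·m², so I = I_cm + md² = 0.78906 + 1.5781 = 2.3672 kg·m².
L_eq = 2.3672/(1.848 × 0.92410) = 1.386 m.

1.386 m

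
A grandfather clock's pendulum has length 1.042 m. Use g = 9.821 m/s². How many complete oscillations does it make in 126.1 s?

T = 2π√(L/g) = 2π√(1.042/9.821) = 2.0466 s.
Number of complete oscillations = ⌊126.1/2.0466⌋ = ⌊61.614⌋ = 61.

61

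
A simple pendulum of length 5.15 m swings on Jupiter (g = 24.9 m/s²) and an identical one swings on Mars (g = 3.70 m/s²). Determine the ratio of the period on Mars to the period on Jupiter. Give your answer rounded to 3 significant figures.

2.59

T ∝ 1/√g, so T₂/T₁ = √(g₁/g₂) = √(24.9/3.70) = 2.59.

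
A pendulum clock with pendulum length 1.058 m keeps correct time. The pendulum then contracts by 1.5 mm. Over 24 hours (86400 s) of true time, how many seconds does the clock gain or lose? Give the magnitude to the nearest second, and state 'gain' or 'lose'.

gain 61 s

T ∝ √L, so T'/T = √(1.05650/1.058) = 0.999291.
In 86400 s of true time the clock registers 86400/0.999291 = 86461.3 s, so it gains 61 s.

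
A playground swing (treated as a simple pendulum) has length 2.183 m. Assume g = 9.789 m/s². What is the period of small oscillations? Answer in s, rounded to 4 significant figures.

2.967 s

T = 2π√(L/g) = 2π√(2.183/9.789) = 2π × 0.47223 = 2.967 s.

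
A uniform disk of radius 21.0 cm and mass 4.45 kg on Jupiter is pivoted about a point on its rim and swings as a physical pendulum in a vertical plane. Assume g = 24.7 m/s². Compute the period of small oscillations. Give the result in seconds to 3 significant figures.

I_cm = ½mr² = 0.09812 kg·m². The pivot is at distance d = 0.210 m from the centre of mass.
By the parallel-axis theorem, I = I_cm + md² = 0.09812 + 0.1962 = 0.2944 kg·m².
T = 2π√(I/(mgd)) = 2π√(0.2944/(4.45 × 24.7 × 0.210)) = 0.710 s.

0.710 s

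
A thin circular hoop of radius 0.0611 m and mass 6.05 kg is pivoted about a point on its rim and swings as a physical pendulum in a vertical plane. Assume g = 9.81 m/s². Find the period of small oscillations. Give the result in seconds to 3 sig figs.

I_cm = mr² = 0.02259 kg·m². The pivot is at distance d = 0.0611 m from the centre of mass.
By the parallel-axis theorem, I = I_cm + md² = 0.02259 + 0.02259 = 0.04517 kg·m².
T = 2π√(I/(mgd)) = 2π√(0.04517/(6.05 × 9.81 × 0.0611)) = 0.701 s.

0.701 s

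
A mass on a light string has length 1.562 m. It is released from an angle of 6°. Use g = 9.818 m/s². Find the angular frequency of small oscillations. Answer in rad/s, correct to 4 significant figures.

2.507 rad/s

ω = √(g/L) = √(9.818/1.562) = 2.507 rad/s.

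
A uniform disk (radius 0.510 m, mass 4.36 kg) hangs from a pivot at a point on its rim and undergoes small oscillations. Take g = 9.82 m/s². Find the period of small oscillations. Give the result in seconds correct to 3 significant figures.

I_cm = ½mr² = 0.5670 kg·m². The pivot is at distance d = 0.510 m from the centre of mass.
By the parallel-axis theorem, I = I_cm + md² = 0.5670 + 1.134 = 1.701 kg·m².
T = 2π√(I/(mgd)) = 2π√(1.701/(4.36 × 9.82 × 0.510)) = 1.75 s.

1.75 s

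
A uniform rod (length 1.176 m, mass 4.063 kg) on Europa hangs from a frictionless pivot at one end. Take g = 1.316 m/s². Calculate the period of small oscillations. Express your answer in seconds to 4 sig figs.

For a physical pendulum T = 2π√(I/(mgd)), with d = 0.58800 m from pivot to centre of mass.
I_cm = mL²/12 = 4.063 × 1.176²/12 = 0.46825 kg·m²; I = I_cm + md² = 0.46825 + 4.063 × 0.58800² = 1.8730 kg·m².
T = 2π√(1.8730/(4.063 × 1.316 × 0.58800)) = 4.850 s.

4.850 s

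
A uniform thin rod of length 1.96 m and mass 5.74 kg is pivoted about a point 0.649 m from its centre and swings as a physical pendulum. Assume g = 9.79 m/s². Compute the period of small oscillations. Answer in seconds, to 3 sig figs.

2.15 s

For a physical pendulum T = 2π√(I/(mgd)), with d = 0.6490 m from pivot to centre of mass.
I_cm = mL²/12 = 5.74 × 1.96²/12 = 1.838 kg·m²; I = I_cm + md² = 1.838 + 5.74 × 0.6490² = 4.255 kg·m².
T = 2π√(4.255/(5.74 × 9.79 × 0.6490)) = 2.15 s.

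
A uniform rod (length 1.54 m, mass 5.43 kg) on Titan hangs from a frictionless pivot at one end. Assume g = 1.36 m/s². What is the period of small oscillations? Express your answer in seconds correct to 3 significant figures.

5.46 s

For a physical pendulum T = 2π√(I/(mgd)), with d = 0.7700 m from pivot to centre of mass.
I_cm = mL²/12 = 5.43 × 1.54²/12 = 1.073 kg·m²; I = I_cm + md² = 1.073 + 5.43 × 0.7700² = 4.293 kg·m².
T = 2π√(4.293/(5.43 × 1.36 × 0.7700)) = 5.46 s.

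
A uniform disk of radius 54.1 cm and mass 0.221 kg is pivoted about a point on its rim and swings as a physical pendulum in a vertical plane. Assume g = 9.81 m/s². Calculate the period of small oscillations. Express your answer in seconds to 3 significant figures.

1.81 s

I_cm = ½mr² = 0.03234 kg·m². The pivot is at distance d = 0.541 m from the centre of mass.
By the parallel-axis theorem, I = I_cm + md² = 0.03234 + 0.06468 = 0.09702 kg·m².
T = 2π√(I/(mgd)) = 2π√(0.09702/(0.221 × 9.81 × 0.541)) = 1.81 s.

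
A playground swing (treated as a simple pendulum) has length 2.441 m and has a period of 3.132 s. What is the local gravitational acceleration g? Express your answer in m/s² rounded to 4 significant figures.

9.824 m/s²

From T = 2π√(L/g), g = 4π²L/T² = 4π² × 2.441/3.1320² = 9.824 m/s².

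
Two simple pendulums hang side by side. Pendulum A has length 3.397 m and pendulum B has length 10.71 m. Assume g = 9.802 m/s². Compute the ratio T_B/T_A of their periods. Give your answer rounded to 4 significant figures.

T ∝ √L, so T_B/T_A = √(L_B/L_A) = √(10.71/3.397) = 1.776.

1.776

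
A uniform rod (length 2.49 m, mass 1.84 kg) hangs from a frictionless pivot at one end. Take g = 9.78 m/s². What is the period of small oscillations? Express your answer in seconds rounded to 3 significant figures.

For a physical pendulum T = 2π√(I/(mgd)), with d = 1.245 m from pivot to centre of mass.
I_cm = mL²/12 = 1.84 × 2.49²/12 = 0.9507 kg·m²; I = I_cm + md² = 0.9507 + 1.84 × 1.245² = 3.803 kg·m².
T = 2π√(3.803/(1.84 × 9.78 × 1.245)) = 2.59 s.

2.59 s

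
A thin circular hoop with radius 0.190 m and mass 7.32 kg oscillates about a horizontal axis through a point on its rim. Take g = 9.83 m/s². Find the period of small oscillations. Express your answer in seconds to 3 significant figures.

I_cm = mr² = 0.2643 kg·m². The pivot is at distance d = 0.190 m from the centre of mass.
By the parallel-axis theorem, I = I_cm + md² = 0.2643 + 0.2643 = 0.5285 kg·m².
T = 2π√(I/(mgd)) = 2π√(0.5285/(7.32 × 9.83 × 0.190)) = 1.24 s.

1.24 s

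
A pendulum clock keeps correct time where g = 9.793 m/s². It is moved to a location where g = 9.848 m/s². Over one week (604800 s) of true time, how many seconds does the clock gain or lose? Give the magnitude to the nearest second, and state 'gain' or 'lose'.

gain 1696 s

The clock's period scales as T ∝ 1/√g, so T'/T = √(9.793/9.848) = 0.997204.
In 604800 s of true time the clock registers 604800/0.997204 = 606496.0 s, so it gains 1696 s.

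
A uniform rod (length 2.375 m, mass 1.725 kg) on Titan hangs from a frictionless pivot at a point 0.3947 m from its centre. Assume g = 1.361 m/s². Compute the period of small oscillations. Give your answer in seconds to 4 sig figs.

6.782 s

For a physical pendulum T = 2π√(I/(mgd)), with d = 0.39470 m from pivot to centre of mass.
I_cm = mL²/12 = 1.725 × 2.375²/12 = 0.81084 kg·m²; I = I_cm + md² = 0.81084 + 1.725 × 0.39470² = 1.0796 kg·m².
T = 2π√(1.0796/(1.725 × 1.361 × 0.39470)) = 6.782 s.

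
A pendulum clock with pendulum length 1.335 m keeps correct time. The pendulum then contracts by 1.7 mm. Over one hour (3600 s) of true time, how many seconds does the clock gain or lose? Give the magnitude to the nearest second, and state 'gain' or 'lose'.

gain 2 s

T ∝ √L, so T'/T = √(1.33330/1.335) = 0.999363.
In 3600 s of true time the clock registers 3600/0.999363 = 3602.3 s, so it gains 2 s.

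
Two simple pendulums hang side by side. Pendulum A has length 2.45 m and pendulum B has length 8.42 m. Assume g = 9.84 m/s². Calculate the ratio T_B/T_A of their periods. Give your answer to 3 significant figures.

1.85

T ∝ √L, so T_B/T_A = √(L_B/L_A) = √(8.42/2.45) = 1.85.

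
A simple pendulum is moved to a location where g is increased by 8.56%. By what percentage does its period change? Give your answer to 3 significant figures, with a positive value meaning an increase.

T ∝ 1/√g, so T'/T = 1/√(1.086) = 0.9598.
Percentage change in T = (0.9598 − 1) × 100% = -4.02%.

-4.02%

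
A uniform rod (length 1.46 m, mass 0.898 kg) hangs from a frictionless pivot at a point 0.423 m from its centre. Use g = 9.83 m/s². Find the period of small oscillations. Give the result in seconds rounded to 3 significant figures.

1.84 s

For a physical pendulum T = 2π√(I/(mgd)), with d = 0.4230 m from pivot to centre of mass.
I_cm = mL²/12 = 0.898 × 1.46²/12 = 0.1595 kg·m²; I = I_cm + md² = 0.1595 + 0.898 × 0.4230² = 0.3202 kg·m².
T = 2π√(0.3202/(0.898 × 9.83 × 0.4230)) = 1.84 s.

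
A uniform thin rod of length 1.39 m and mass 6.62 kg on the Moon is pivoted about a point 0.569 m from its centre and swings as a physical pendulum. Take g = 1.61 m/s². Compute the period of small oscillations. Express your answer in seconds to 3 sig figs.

For a physical pendulum T = 2π√(I/(mgd)), with d = 0.5690 m from pivot to centre of mass.
I_cm = mL²/12 = 6.62 × 1.39²/12 = 1.066 kg·m²; I = I_cm + md² = 1.066 + 6.62 × 0.5690² = 3.209 kg·m².
T = 2π√(3.209/(6.62 × 1.61 × 0.5690)) = 4.57 s.

4.57 s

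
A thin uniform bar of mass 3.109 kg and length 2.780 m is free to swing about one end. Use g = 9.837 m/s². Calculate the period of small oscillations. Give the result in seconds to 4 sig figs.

For a physical pendulum T = 2π√(I/(mgd)), with d = 1.3900 m from pivot to centre of mass.
I_cm = mL²/12 = 3.109 × 2.780²/12 = 2.0023 kg·m²; I = I_cm + md² = 2.0023 + 3.109 × 1.3900² = 8.0092 kg·m².
T = 2π√(8.0092/(3.109 × 9.837 × 1.3900)) = 2.727 s.

2.727 s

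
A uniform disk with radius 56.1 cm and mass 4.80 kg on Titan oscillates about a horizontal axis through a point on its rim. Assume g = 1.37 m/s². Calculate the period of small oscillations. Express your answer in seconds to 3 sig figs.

I_cm = ½mr² = 0.7553 kg·m². The pivot is at distance d = 0.561 m from the centre of mass.
By the parallel-axis theorem, I = I_cm + md² = 0.7553 + 1.511 = 2.266 kg·m².
T = 2π√(I/(mgd)) = 2π√(2.266/(4.80 × 1.37 × 0.561)) = 4.92 s.

4.92 s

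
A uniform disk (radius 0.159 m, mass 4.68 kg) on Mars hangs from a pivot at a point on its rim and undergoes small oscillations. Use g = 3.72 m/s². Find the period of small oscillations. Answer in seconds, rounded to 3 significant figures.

I_cm = ½mr² = 0.05916 kg·m². The pivot is at distance d = 0.159 m from the centre of mass.
By the parallel-axis theorem, I = I_cm + md² = 0.05916 + 0.1183 = 0.1775 kg·m².
T = 2π√(I/(mgd)) = 2π√(0.1775/(4.68 × 3.72 × 0.159)) = 1.59 s.

1.59 s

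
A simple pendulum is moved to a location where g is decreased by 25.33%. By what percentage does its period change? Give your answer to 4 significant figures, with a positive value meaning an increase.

T ∝ 1/√g, so T'/T = 1/√(0.74670) = 1.1572.
Percentage change in T = (1.1572 − 1) × 100% = 15.72%.

15.72%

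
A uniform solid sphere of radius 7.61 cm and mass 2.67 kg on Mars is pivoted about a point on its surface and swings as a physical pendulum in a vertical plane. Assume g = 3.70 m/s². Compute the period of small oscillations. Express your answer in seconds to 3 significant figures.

1.07 s

I_cm = (2/5)mr² = 0.006185 kg·m². The pivot is at distance d = 0.0761 m from the centre of mass.
By the parallel-axis theorem, I = I_cm + md² = 0.006185 + 0.01546 = 0.02165 kg·m².
T = 2π√(I/(mgd)) = 2π√(0.02165/(2.67 × 3.70 × 0.0761)) = 1.07 s.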